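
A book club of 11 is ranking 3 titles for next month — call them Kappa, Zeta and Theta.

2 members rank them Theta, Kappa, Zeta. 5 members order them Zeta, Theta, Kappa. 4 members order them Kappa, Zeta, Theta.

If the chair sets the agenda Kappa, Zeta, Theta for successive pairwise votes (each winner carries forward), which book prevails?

Theta

Round 1: Kappa vs Zeta — 6–5, Kappa advances.
Round 2: Kappa vs Theta — 4–7, Theta advances.
Theta survives the agenda.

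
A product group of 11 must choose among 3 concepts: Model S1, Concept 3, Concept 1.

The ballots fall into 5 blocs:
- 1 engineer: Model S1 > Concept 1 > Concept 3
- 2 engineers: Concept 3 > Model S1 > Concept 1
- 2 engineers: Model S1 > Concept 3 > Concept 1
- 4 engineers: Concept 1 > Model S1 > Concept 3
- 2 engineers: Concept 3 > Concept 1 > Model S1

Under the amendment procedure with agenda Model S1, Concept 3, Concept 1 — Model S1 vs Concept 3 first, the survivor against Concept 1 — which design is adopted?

Round 1: Model S1 vs Concept 3 — 7–4, Model S1 advances.
Round 2: Model S1 vs Concept 1 — 5–6, Concept 1 advances.
Concept 1 survives the agenda.

Concept 1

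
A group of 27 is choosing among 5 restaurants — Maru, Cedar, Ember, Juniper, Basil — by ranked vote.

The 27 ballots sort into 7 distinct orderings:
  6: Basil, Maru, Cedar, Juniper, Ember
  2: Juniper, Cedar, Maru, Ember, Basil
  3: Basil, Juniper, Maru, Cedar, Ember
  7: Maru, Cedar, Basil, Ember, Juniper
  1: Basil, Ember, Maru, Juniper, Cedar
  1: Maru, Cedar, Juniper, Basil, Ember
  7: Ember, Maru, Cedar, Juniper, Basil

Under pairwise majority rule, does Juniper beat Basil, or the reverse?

Ballots ranking Juniper above Basil: 2 + 1 + 7 = 10.
Ballots ranking Basil above Juniper: 27 − 10 = 17.
Basil wins the head-to-head 17–10.

Basil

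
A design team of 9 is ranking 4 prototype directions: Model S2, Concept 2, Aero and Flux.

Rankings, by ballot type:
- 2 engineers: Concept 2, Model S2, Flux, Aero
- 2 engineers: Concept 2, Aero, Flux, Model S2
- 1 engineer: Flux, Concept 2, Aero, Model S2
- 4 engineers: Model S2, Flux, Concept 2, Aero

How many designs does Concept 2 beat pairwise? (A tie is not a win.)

2

Concept 2 against each rival (9 engineers):
Concept 2 vs Model S2: Concept 2, 5–4.
Concept 2 vs Aero: Concept 2 preferred on 2+2+1+4 = 9 ballots; Concept 2 wins 9–0.
Concept 2–Flux: Flux 5–4.
Concept 2 beats Model S2, Aero; loses to Flux — 2 pairwise wins.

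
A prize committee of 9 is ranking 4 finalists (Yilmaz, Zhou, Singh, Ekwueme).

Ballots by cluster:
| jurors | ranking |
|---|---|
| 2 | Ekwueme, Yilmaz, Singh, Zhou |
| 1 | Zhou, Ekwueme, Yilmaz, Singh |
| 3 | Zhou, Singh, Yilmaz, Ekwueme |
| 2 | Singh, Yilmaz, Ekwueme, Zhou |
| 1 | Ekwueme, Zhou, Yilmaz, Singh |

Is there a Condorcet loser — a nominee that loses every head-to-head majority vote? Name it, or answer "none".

Head-to-head results (9 jurors):
Yilmaz–Zhou: Zhou 5–4.
Yilmaz vs Singh: Yilmaz preferred on 2+1+1 = 4 ballots; Singh wins 5–4.
Yilmaz–Ekwueme: Yilmaz 5–4.
Zhou vs Singh: Zhou is ranked higher on 1+3+1 = 5 ballots, Singh on 4. Zhou wins 5–4.
Zhou vs Ekwueme: Zhou preferred on 1+3 = 4 ballots; Ekwueme wins 5–4.
Singh vs Ekwueme: Singh, 5–4.
Each nominee has at least one pairwise win (Yilmaz beats Ekwueme; Zhou beats Yilmaz; Singh beats Yilmaz; Ekwueme beats Zhou) — no Condorcet loser.

none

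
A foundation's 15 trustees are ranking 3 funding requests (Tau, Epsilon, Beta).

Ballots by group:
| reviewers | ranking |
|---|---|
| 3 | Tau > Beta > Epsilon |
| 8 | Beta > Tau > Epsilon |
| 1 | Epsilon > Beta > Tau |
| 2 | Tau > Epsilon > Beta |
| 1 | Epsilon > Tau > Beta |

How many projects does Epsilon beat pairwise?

Epsilon against each rival (15 reviewers):
Epsilon vs Tau: Tau, 13–2.
Epsilon vs Beta: Epsilon preferred on 1+2+1 = 4 ballots; Beta wins 11–4.
Epsilon beats no one; loses to Tau, Beta — 0 pairwise wins.

0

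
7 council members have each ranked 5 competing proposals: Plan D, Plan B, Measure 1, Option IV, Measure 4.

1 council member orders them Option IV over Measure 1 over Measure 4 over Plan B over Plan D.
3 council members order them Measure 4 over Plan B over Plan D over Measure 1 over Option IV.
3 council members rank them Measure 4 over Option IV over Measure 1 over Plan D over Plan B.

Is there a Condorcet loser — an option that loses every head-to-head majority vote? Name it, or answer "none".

Pairwise majorities:
Plan D–Plan B: Plan B 4–3.
Plan D–Measure 1: Measure 1 4–3.
Plan D vs Option IV: Plan D is ranked higher on 3 ballots, Option IV on 4. Option IV wins 4–3.
Plan D vs Measure 4: Plan D preferred on 0 ballots; Measure 4 wins 7–0.
Plan B vs Measure 1: Measure 1 wins 4–3.
Plan B vs Option IV: Plan B is ranked higher on 3 ballots, Option IV on 4. Option IV wins 4–3.
Plan B vs Measure 4: Measure 4 wins 7–0.
Measure 1 vs Option IV: Option IV, 4–3.
Measure 1 vs Measure 4: Measure 1 preferred on 1 ballot; Measure 4 wins 6–1.
Option IV vs Measure 4: Option IV preferred on 1 ballot; Measure 4 wins 6–1.
Plan D is beaten in every head-to-head and is the Condorcet loser.

Plan D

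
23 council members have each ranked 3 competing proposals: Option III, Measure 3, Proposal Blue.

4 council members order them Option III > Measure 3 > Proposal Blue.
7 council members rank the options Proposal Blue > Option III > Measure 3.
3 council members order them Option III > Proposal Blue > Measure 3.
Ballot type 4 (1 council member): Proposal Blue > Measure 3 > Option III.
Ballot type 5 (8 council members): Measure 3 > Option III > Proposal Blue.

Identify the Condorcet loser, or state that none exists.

Proposal Blue

Head-to-head results (23 council members):
Option III–Measure 3: Option III 14–9.
Option III vs Proposal Blue: 4+3+8 = 15 for Option III, 8 for Proposal Blue — Option III by 15–8.
Measure 3 vs Proposal Blue: 4+8 = 12 for Measure 3, 11 for Proposal Blue — Measure 3 by 12–11.
Proposal Blue loses to every other option — it is the Condorcet loser.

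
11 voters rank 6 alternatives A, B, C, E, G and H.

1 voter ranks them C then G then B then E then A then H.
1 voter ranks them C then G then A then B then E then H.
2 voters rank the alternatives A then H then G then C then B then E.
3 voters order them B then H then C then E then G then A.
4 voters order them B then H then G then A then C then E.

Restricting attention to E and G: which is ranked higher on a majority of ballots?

Ballots ranking E above G: 3.
Ballots ranking G above E: 11 − 3 = 8.
G wins the head-to-head 8–3.

G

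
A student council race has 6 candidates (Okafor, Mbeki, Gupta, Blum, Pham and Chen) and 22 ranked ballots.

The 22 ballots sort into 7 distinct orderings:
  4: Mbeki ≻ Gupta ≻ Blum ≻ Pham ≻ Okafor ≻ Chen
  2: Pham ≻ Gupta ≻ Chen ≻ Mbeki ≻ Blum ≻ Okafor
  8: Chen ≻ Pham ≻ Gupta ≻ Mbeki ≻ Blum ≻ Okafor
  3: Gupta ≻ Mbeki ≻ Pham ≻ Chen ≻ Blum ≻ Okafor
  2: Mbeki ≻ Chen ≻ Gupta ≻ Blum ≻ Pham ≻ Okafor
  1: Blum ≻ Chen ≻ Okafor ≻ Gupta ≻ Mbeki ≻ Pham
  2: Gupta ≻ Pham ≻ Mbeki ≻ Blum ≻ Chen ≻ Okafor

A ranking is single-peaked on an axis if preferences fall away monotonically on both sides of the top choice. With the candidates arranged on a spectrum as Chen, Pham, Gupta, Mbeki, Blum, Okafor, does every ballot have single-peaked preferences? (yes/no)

Axis positions: Chen=1, Pham=2, Gupta=3, Mbeki=4, Blum=5, Okafor=6.
Type 1 (peak Mbeki at position 4): ranking walks positions 4-3-5-2-6-1, expanding outward from the peak — single-peaked.
Type 2 (peak Pham at position 2): ranking walks positions 2-3-1-4-5-6, expanding outward from the peak — single-peaked.
Type 3 (peak Chen at position 1): ranking walks positions 1-2-3-4-5-6, expanding outward from the peak — single-peaked.
Type 4 (peak Gupta at position 3): ranking walks positions 3-4-2-1-5-6, expanding outward from the peak — single-peaked.
Type 5: ranking walks positions 4-1-3-5-2-6; Chen is ranked above Gupta even though Gupta lies between Chen and the peak Mbeki on the axis — preferences dip and rise again. Not single-peaked.
Type 6: ranking walks positions 5-1-6-3-4-2; Chen is ranked above Mbeki even though Mbeki lies between Chen and the peak Blum on the axis — preferences dip and rise again. Not single-peaked.
Type 7 (peak Gupta at position 3): ranking walks positions 3-2-4-5-1-6, expanding outward from the peak — single-peaked.
Type 5 violates single-peakedness, so the profile is not single-peaked on this axis.

no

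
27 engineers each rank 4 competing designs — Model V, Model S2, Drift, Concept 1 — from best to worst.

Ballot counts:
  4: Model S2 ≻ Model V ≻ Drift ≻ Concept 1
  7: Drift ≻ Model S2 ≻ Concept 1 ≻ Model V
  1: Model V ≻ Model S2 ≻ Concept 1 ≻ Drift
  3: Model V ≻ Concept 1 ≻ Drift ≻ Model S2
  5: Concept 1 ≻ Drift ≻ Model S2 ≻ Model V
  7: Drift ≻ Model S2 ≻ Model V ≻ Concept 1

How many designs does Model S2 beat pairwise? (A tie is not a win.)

2

Model S2 against each rival (27 engineers):
Model S2 vs Model V: Model S2 wins 23–4.
Model S2 vs Drift: 5 to 22, Drift.
Model S2 vs Concept 1: Model S2 preferred on 4+7+1+7 = 19 ballots; Model S2 wins 19–8.
Model S2 beats Model V, Concept 1; loses to Drift — 2 pairwise wins.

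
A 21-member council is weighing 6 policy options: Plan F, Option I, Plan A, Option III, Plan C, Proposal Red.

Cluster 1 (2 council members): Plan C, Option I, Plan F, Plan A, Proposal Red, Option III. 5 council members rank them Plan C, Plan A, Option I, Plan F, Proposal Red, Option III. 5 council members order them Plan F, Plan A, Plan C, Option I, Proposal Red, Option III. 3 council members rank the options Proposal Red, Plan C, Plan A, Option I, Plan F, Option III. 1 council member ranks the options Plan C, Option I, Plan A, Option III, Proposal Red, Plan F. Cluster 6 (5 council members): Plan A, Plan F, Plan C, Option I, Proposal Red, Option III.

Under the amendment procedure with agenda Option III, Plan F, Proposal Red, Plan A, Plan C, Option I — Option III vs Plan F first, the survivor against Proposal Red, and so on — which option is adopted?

Plan C

Round 1: Option III vs Plan F — 1–20, Plan F advances.
Round 2: Plan F vs Proposal Red — 17–4, Plan F advances.
Round 3: Plan F vs Plan A — 7–14, Plan A advances.
Round 4: Plan A vs Plan C — 10–11, Plan C advances.
Round 5: Plan C vs Option I — 21–0, Plan C advances.
Plan C survives the agenda.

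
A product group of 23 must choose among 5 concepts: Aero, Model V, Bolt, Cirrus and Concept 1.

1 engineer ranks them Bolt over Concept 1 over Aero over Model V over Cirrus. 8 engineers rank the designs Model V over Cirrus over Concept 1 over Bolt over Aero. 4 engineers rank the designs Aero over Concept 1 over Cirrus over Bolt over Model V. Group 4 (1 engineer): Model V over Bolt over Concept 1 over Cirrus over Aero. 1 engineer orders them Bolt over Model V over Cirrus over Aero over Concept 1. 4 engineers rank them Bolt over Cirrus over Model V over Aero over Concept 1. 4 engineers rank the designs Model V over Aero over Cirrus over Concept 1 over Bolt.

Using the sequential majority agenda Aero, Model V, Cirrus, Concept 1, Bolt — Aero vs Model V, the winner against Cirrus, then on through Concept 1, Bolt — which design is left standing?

Model V

Round 1: Aero vs Model V — 5–18, Model V advances.
Round 2: Model V vs Cirrus — 15–8, Model V advances.
Round 3: Model V vs Concept 1 — 18–5, Model V advances.
Round 4: Model V vs Bolt — 13–10, Model V advances.
The agenda winner is Model V.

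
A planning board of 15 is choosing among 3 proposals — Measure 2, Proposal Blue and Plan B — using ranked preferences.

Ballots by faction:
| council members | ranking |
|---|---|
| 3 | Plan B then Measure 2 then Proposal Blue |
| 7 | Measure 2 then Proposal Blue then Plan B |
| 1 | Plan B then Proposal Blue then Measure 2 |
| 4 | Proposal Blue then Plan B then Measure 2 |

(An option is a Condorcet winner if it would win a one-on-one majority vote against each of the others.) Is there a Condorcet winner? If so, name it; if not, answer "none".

Pairwise majorities:
Measure 2 vs Proposal Blue: Measure 2 wins 10–5.
Measure 2 vs Plan B: Plan B, 8–7.
Proposal Blue vs Plan B: Proposal Blue, 11–4.
Each option drops at least one matchup (Measure 2 loses to Plan B; Proposal Blue loses to Measure 2; Plan B loses to Proposal Blue); the cycle Measure 2 > Proposal Blue > Plan B > Measure 2 rules out a Condorcet winner.

none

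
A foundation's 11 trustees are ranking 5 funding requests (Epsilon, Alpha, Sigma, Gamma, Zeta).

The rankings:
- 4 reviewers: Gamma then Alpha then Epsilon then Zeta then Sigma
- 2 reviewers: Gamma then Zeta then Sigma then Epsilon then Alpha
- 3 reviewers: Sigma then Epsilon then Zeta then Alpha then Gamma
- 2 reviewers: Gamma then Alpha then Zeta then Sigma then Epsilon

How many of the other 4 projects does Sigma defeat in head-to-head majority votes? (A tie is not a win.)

Sigma against each rival (11 reviewers):
Sigma vs Epsilon: Sigma wins 7–4.
Sigma vs Alpha: Alpha, 6–5.
Sigma vs Gamma: Sigma is ranked higher on 3 ballots, Gamma on 8. Gamma wins 8–3.
Sigma vs Zeta: Zeta wins 8–3.
Sigma beats Epsilon; loses to Alpha, Gamma, Zeta — 1 pairwise win.

1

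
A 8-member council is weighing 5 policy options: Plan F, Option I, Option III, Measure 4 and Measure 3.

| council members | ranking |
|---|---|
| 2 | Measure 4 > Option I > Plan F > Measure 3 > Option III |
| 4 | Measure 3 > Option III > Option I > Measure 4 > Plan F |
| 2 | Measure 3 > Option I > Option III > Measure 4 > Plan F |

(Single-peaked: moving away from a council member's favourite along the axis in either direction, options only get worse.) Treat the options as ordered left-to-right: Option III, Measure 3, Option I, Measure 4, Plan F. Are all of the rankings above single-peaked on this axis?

Axis positions: Option III=1, Measure 3=2, Option I=3, Measure 4=4, Plan F=5.
Faction 1 (peak Measure 4 at position 4): ranking walks positions 4-3-5-2-1, expanding outward from the peak — single-peaked.
Faction 2 (peak Measure 3 at position 2): ranking walks positions 2-1-3-4-5, expanding outward from the peak — single-peaked.
Faction 3 (peak Measure 3 at position 2): ranking walks positions 2-3-1-4-5, expanding outward from the peak — single-peaked.
Every ranking is single-peaked on this axis.

yes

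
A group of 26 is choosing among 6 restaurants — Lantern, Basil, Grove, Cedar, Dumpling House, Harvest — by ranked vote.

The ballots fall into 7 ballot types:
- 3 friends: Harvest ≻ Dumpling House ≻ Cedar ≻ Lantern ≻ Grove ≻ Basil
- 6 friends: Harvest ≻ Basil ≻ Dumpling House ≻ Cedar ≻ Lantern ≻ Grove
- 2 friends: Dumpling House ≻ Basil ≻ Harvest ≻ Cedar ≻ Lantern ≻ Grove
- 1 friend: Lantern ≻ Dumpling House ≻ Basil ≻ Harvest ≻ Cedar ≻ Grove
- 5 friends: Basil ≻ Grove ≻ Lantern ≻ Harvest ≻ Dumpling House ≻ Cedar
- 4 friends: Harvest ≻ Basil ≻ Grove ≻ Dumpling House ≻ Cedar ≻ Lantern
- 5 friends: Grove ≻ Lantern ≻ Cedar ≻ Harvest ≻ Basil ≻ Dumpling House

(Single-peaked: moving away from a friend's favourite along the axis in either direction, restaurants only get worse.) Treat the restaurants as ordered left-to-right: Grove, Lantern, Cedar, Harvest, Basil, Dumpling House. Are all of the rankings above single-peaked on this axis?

no

Axis positions: Grove=1, Lantern=2, Cedar=3, Harvest=4, Basil=5, Dumpling House=6.
Ballot type 1: ranking walks positions 4-6-3-2-1-5; Dumpling House is ranked above Basil even though Basil lies between Dumpling House and the peak Harvest on the axis — preferences dip and rise again. Not single-peaked.
Ballot type 2 (peak Harvest at position 4): ranking walks positions 4-5-6-3-2-1, expanding outward from the peak — single-peaked.
Ballot type 3 (peak Dumpling House at position 6): ranking walks positions 6-5-4-3-2-1, expanding outward from the peak — single-peaked.
Ballot type 4: ranking walks positions 2-6-5-4-3-1; Dumpling House is ranked above Cedar even though Cedar lies between Dumpling House and the peak Lantern on the axis — preferences dip and rise again. Not single-peaked.
Ballot type 5: ranking walks positions 5-1-2-4-6-3; Grove is ranked above Harvest even though Harvest lies between Grove and the peak Basil on the axis — preferences dip and rise again. Not single-peaked.
Ballot type 6: ranking walks positions 4-5-1-6-3-2; Grove is ranked above Cedar even though Cedar lies between Grove and the peak Harvest on the axis — preferences dip and rise again. Not single-peaked.
Ballot type 7 (peak Grove at position 1): ranking walks positions 1-2-3-4-5-6, expanding outward from the peak — single-peaked.
Ballot type 1 violates single-peakedness, so the profile is not single-peaked on this axis.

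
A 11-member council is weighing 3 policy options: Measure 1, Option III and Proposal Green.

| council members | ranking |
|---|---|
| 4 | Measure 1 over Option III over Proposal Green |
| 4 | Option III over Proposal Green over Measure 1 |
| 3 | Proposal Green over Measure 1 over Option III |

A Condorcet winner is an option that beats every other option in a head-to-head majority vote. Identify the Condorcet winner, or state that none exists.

Head-to-head results (11 council members):
Measure 1 vs Option III: Measure 1, 7–4.
Measure 1 vs Proposal Green: Proposal Green, 7–4.
Option III vs Proposal Green: Option III, 8–3.
No option is unbeaten: Measure 1 loses to Proposal Green; Option III loses to Measure 1; Proposal Green loses to Option III. In particular Measure 1 → Option III → Proposal Green → Measure 1 is a majority cycle — no Condorcet winner exists.

none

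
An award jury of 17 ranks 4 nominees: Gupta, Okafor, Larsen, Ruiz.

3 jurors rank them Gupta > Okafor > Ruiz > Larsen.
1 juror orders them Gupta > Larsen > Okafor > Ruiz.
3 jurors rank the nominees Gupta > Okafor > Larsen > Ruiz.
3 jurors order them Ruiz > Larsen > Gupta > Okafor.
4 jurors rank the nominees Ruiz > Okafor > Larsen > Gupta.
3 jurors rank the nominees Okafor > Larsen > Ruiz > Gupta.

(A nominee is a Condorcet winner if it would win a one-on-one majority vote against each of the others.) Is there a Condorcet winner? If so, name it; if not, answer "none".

Head-to-head results (17 jurors):
Gupta vs Okafor: 10 to 7, Gupta.
Gupta vs Larsen: 3+1+3 = 7 for Gupta, 10 for Larsen — Larsen by 10–7.
Gupta vs Ruiz: Ruiz, 10–7.
Okafor vs Larsen: Okafor wins 13–4.
Okafor–Ruiz: Okafor 10–7.
Larsen vs Ruiz: Larsen is ranked higher on 1+3+3 = 7 ballots, Ruiz on 10. Ruiz wins 10–7.
No nominee is unbeaten: Gupta loses to Larsen; Okafor loses to Gupta; Larsen loses to Okafor; Ruiz loses to Okafor. In particular Gupta > Okafor > Larsen > Gupta is a majority cycle — no Condorcet winner exists.

none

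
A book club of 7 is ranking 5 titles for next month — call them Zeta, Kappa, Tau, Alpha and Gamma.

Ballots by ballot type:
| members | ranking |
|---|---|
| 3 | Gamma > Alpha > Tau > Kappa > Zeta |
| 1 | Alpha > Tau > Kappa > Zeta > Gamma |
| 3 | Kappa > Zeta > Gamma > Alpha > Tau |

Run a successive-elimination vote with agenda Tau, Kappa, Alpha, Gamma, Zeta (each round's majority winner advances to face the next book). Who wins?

Round 1: Tau vs Kappa — 4–3, Tau advances.
Round 2: Tau vs Alpha — 0–7, Alpha advances.
Round 3: Alpha vs Gamma — 1–6, Gamma advances.
Round 4: Gamma vs Zeta — 3–4, Zeta advances.
The agenda winner is Zeta.

Zeta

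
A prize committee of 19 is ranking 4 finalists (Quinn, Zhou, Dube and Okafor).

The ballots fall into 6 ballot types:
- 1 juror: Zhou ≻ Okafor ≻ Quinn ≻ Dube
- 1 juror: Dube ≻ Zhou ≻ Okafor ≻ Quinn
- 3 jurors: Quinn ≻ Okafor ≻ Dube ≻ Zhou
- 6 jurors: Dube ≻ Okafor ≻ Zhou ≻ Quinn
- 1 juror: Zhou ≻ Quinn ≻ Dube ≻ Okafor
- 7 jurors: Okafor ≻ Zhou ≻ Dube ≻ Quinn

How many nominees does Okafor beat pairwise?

3

Okafor against each rival (19 jurors):
Okafor vs Quinn: Okafor, 15–4.
Okafor vs Zhou: 16 to 3, Okafor.
Okafor–Dube: Okafor 11–8.
Okafor beats Quinn, Zhou, Dube — 3 pairwise wins.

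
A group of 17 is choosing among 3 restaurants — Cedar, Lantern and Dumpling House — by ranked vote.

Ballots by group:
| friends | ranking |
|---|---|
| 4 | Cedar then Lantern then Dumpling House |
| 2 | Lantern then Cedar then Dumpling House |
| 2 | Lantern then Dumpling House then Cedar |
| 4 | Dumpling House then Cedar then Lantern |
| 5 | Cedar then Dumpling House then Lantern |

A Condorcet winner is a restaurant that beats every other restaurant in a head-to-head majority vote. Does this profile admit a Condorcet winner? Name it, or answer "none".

Pairwise majorities:
Cedar vs Lantern: Cedar is ranked higher on 4+4+5 = 13 ballots, Lantern on 4. Cedar wins 13–4.
Cedar vs Dumpling House: Cedar wins 11–6.
Lantern vs Dumpling House: Dumpling House wins 9–8.
Cedar beats each of Lantern, Dumpling House — Cedar is the Condorcet winner.

Cedar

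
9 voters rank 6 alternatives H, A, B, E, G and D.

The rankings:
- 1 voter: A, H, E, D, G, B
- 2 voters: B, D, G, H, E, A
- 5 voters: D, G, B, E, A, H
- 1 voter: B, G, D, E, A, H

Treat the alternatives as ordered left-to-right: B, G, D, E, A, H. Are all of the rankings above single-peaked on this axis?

Axis positions: B=1, G=2, D=3, E=4, A=5, H=6.
Cluster 1 (peak A at position 5): ranking walks positions 5-6-4-3-2-1, expanding outward from the peak — single-peaked.
Cluster 2: ranking walks positions 1-3-2-6-4-5; D is ranked above G even though G lies between D and the peak B on the axis — preferences dip and rise again. Not single-peaked.
Cluster 3 (peak D at position 3): ranking walks positions 3-2-1-4-5-6, expanding outward from the peak — single-peaked.
Cluster 4 (peak B at position 1): ranking walks positions 1-2-3-4-5-6, expanding outward from the peak — single-peaked.
Cluster 2 violates single-peakedness, so the profile is not single-peaked on this axis.

no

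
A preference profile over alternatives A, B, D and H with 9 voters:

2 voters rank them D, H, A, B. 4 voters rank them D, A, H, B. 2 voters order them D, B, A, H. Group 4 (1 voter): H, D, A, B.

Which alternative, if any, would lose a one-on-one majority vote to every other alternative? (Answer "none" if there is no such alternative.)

Head-to-head results (9 voters):
A vs B: A is ranked higher on 2+4+1 = 7 ballots, B on 2. A wins 7–2.
A–D: D 9–0.
A vs H: A preferred on 4+2 = 6 ballots; A wins 6–3.
B vs D: D wins 9–0.
B–H: H 7–2.
D vs H: D wins 8–1.
B loses to every other alternative — it is the Condorcet loser.

B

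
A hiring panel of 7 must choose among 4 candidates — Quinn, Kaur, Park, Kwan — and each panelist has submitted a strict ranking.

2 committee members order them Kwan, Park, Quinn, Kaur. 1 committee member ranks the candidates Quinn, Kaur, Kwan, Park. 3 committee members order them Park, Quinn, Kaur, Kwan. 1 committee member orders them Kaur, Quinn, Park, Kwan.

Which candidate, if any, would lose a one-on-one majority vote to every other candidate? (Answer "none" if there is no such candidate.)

Head-to-head results (7 committee members):
Quinn vs Kaur: Quinn wins 6–1.
Quinn–Park: Park 5–2.
Quinn vs Kwan: Quinn wins 5–2.
Kaur vs Park: Park wins 5–2.
Kaur vs Kwan: Kaur wins 5–2.
Park vs Kwan: Park, 4–3.
Kwan is beaten in every head-to-head and is the Condorcet loser.

Kwan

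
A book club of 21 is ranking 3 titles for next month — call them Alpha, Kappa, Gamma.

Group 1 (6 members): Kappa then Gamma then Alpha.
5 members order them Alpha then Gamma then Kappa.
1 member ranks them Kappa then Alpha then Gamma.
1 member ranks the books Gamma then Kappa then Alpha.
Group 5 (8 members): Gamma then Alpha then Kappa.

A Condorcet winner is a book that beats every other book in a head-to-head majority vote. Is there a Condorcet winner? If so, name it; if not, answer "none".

Gamma

Pairwise majorities:
Alpha–Kappa: Alpha 13–8.
Alpha vs Gamma: Gamma, 15–6.
Kappa vs Gamma: Gamma, 14–7.
Gamma wins every pairwise contest, so Gamma is the Condorcet winner.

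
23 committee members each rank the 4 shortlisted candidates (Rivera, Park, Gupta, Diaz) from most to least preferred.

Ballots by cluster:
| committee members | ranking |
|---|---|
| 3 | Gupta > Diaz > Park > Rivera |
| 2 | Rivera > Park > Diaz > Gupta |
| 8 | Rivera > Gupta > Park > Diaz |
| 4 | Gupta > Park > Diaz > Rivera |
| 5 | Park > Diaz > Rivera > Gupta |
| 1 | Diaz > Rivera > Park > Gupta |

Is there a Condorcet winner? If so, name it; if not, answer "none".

Pairwise majorities:
Rivera vs Park: Rivera is ranked higher on 2+8+1 = 11 ballots, Park on 12. Park wins 12–11.
Rivera vs Gupta: 2+8+5+1 = 16 for Rivera, 7 for Gupta — Rivera by 16–7.
Rivera vs Diaz: Rivera is ranked higher on 2+8 = 10 ballots, Diaz on 13. Diaz wins 13–10.
Park vs Gupta: 8 to 15, Gupta.
Park vs Diaz: Park is ranked higher on 2+8+4+5 = 19 ballots, Diaz on 4. Park wins 19–4.
Gupta vs Diaz: 3+8+4 = 15 for Gupta, 8 for Diaz — Gupta by 15–8.
No candidate is unbeaten: Rivera loses to Park; Park loses to Gupta; Gupta loses to Rivera; Diaz loses to Park. In particular Rivera → Gupta → Park → Rivera is a majority cycle — no Condorcet winner exists.

none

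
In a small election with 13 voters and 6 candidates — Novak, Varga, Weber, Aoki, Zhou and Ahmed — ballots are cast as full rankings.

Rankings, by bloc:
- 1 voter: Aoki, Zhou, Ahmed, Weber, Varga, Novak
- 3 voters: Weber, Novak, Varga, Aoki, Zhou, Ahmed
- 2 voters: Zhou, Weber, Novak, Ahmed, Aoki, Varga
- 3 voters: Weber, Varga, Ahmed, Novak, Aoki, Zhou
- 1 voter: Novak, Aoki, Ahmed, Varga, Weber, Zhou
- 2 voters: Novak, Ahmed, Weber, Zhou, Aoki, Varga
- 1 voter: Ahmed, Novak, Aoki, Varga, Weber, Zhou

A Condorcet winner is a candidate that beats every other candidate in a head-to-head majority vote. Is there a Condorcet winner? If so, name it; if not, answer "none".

Weber

Pairwise majorities:
Novak vs Varga: Novak, 9–4.
Novak–Weber: Weber 9–4.
Novak vs Aoki: Novak wins 12–1.
Novak vs Zhou: Novak, 10–3.
Novak–Ahmed: Novak 8–5.
Varga vs Weber: Weber, 11–2.
Varga vs Aoki: Aoki wins 7–6.
Varga–Zhou: Varga 8–5.
Varga–Ahmed: Ahmed 7–6.
Weber–Aoki: Weber 10–3.
Weber vs Zhou: Weber wins 10–3.
Weber vs Ahmed: Weber wins 8–5.
Aoki vs Zhou: Aoki wins 9–4.
Aoki–Ahmed: Ahmed 8–5.
Zhou–Ahmed: Ahmed 7–6.
Weber beats each of Novak, Varga, Aoki, Zhou, Ahmed — Weber is the Condorcet winner.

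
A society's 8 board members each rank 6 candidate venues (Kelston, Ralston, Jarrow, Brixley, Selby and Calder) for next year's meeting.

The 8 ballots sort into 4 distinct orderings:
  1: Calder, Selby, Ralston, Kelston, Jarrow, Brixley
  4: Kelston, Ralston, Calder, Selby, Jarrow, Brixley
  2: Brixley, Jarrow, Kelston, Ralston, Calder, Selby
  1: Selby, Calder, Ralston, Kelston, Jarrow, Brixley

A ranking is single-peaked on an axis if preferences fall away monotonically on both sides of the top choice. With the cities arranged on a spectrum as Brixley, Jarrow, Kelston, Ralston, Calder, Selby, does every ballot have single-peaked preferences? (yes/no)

Axis positions: Brixley=1, Jarrow=2, Kelston=3, Ralston=4, Calder=5, Selby=6.
Faction 1 (peak Calder at position 5): ranking walks positions 5-6-4-3-2-1, expanding outward from the peak — single-peaked.
Faction 2 (peak Kelston at position 3): ranking walks positions 3-4-5-6-2-1, expanding outward from the peak — single-peaked.
Faction 3 (peak Brixley at position 1): ranking walks positions 1-2-3-4-5-6, expanding outward from the peak — single-peaked.
Faction 4 (peak Selby at position 6): ranking walks positions 6-5-4-3-2-1, expanding outward from the peak — single-peaked.
Every ranking is single-peaked on this axis.

yes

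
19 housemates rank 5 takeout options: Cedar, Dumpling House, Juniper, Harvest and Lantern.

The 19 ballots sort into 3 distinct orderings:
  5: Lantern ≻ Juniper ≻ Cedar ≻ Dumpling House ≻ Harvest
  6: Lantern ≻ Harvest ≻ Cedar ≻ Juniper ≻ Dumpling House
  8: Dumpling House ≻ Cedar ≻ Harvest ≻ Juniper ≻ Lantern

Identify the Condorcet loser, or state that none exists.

none

Pairwise majorities:
Cedar vs Dumpling House: Cedar, 11–8.
Cedar vs Juniper: Cedar preferred on 6+8 = 14 ballots; Cedar wins 14–5.
Cedar vs Harvest: 5+8 = 13 for Cedar, 6 for Harvest — Cedar by 13–6.
Cedar vs Lantern: Lantern wins 11–8.
Dumpling House vs Juniper: Dumpling House is ranked higher on 8 ballots, Juniper on 11. Juniper wins 11–8.
Dumpling House vs Harvest: 5+8 = 13 for Dumpling House, 6 for Harvest — Dumpling House by 13–6.
Dumpling House vs Lantern: 8 for Dumpling House, 11 for Lantern — Lantern by 11–8.
Juniper vs Harvest: Harvest, 14–5.
Juniper vs Lantern: Lantern wins 11–8.
Harvest vs Lantern: Harvest is ranked higher on 8 ballots, Lantern on 11. Lantern wins 11–8.
Every restaurant wins at least one matchup (Cedar beats Dumpling House; Dumpling House beats Harvest; Juniper beats Dumpling House; Harvest beats Juniper; Lantern beats Cedar), so there is no Condorcet loser.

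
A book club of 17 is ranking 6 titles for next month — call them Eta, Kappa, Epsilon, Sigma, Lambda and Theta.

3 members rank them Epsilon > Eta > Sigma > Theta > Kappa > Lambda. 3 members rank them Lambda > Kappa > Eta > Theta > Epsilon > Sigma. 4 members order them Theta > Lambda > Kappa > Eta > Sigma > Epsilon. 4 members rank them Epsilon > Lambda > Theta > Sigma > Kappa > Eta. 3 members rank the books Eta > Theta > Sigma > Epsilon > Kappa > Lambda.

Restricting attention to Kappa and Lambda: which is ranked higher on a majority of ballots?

Ballots ranking Kappa above Lambda: 3 + 3 = 6.
Ballots ranking Lambda above Kappa: 17 − 6 = 11.
Lambda wins the head-to-head 11–6.

Lambda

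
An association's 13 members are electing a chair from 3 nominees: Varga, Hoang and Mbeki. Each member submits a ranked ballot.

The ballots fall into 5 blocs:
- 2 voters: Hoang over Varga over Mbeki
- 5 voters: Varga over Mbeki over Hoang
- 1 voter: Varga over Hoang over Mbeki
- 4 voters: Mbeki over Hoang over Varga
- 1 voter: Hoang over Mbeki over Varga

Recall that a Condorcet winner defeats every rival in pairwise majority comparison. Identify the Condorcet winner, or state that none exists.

none

Check each pair by majority over 13 ballots:
Varga vs Hoang: 6 to 7, Hoang.
Varga–Mbeki: Varga 8–5.
Hoang vs Mbeki: Mbeki wins 9–4.
No candidate is unbeaten: Varga loses to Hoang; Hoang loses to Mbeki; Mbeki loses to Varga. In particular Varga beats Mbeki beats Hoang beats Varga is a majority cycle — no Condorcet winner exists.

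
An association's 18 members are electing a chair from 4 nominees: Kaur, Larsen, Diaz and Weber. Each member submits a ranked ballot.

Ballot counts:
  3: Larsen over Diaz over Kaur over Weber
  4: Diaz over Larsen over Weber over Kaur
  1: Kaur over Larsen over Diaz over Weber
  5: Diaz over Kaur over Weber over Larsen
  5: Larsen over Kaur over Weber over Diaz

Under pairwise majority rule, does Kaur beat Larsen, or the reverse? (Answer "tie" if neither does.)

Ballots ranking Kaur above Larsen: 1 + 5 = 6.
Ballots ranking Larsen above Kaur: 18 − 6 = 12.
Larsen wins the head-to-head 12–6.

Larsen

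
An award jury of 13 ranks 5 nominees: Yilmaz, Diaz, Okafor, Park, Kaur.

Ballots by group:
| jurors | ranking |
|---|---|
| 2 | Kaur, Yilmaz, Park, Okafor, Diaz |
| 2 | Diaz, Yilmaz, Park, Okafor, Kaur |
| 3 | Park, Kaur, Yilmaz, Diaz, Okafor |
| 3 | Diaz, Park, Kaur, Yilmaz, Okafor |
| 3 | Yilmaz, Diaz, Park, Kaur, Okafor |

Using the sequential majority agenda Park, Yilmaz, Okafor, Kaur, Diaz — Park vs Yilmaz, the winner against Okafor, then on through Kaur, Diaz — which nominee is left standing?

Round 1: Park vs Yilmaz — 6–7, Yilmaz advances.
Round 2: Yilmaz vs Okafor — 13–0, Yilmaz advances.
Round 3: Yilmaz vs Kaur — 5–8, Kaur advances.
Round 4: Kaur vs Diaz — 5–8, Diaz advances.
Diaz survives the agenda.

Diaz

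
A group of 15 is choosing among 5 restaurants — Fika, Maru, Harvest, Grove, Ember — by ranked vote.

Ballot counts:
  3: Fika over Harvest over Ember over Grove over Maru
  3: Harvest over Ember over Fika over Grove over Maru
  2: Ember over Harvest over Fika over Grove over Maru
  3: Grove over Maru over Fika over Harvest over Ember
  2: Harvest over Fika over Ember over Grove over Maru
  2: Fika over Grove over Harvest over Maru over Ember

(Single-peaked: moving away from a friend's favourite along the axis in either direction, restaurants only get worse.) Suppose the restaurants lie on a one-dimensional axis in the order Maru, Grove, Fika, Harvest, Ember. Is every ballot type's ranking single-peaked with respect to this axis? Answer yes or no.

Axis positions: Maru=1, Grove=2, Fika=3, Harvest=4, Ember=5.
Ballot type 1 (peak Fika at position 3): ranking walks positions 3-4-5-2-1, expanding outward from the peak — single-peaked.
Ballot type 2 (peak Harvest at position 4): ranking walks positions 4-5-3-2-1, expanding outward from the peak — single-peaked.
Ballot type 3 (peak Ember at position 5): ranking walks positions 5-4-3-2-1, expanding outward from the peak — single-peaked.
Ballot type 4 (peak Grove at position 2): ranking walks positions 2-1-3-4-5, expanding outward from the peak — single-peaked.
Ballot type 5 (peak Harvest at position 4): ranking walks positions 4-3-5-2-1, expanding outward from the peak — single-peaked.
Ballot type 6 (peak Fika at position 3): ranking walks positions 3-2-4-1-5, expanding outward from the peak — single-peaked.
Every ranking is single-peaked on this axis.

yes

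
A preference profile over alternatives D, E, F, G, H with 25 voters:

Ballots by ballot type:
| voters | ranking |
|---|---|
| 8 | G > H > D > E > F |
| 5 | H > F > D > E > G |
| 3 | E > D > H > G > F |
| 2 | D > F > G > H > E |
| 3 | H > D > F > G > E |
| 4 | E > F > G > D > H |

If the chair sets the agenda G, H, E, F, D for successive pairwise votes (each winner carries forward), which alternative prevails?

D

Round 1: G vs H — 14–11, G advances.
Round 2: G vs E — 13–12, G advances.
Round 3: G vs F — 11–14, F advances.
Round 4: F vs D — 9–16, D advances.
D survives the agenda.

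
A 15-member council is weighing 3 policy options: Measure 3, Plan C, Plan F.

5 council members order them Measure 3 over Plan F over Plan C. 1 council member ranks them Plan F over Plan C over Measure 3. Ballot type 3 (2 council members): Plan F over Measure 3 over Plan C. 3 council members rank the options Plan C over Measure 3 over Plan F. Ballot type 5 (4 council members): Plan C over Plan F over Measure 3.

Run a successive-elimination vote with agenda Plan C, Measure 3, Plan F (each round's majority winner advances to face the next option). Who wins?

Round 1: Plan C vs Measure 3 — 8–7, Plan C advances.
Round 2: Plan C vs Plan F — 7–8, Plan F advances.
Plan F survives the agenda.

Plan F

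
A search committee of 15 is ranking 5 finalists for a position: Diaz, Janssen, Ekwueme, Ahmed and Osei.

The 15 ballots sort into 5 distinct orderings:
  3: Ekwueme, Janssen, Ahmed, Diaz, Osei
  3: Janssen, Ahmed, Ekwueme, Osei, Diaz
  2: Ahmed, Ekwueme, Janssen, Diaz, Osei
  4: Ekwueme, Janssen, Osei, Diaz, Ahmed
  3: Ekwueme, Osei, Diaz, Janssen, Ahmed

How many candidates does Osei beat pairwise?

1

Osei against each rival (15 committee members):
Osei vs Diaz: Osei preferred on 3+4+3 = 10 ballots; Osei wins 10–5.
Osei vs Janssen: Janssen, 12–3.
Osei vs Ekwueme: Osei is ranked higher on 0 ballots, Ekwueme on 15. Ekwueme wins 15–0.
Osei vs Ahmed: Ahmed wins 8–7.
Osei beats Diaz; loses to Janssen, Ekwueme, Ahmed — 1 pairwise win.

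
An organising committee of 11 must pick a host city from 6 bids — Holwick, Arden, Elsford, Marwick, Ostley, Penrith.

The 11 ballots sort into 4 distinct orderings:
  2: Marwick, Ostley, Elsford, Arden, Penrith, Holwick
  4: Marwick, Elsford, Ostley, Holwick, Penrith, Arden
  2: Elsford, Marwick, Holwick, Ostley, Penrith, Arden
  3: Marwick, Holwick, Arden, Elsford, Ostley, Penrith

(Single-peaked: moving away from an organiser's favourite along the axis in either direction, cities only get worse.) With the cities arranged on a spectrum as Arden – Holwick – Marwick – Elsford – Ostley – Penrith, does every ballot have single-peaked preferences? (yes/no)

Axis positions: Arden=1, Holwick=2, Marwick=3, Elsford=4, Ostley=5, Penrith=6.
Group 1: ranking walks positions 3-5-4-1-6-2; Ostley is ranked above Elsford even though Elsford lies between Ostley and the peak Marwick on the axis — preferences dip and rise again. Not single-peaked.
Group 2 (peak Marwick at position 3): ranking walks positions 3-4-5-2-6-1, expanding outward from the peak — single-peaked.
Group 3 (peak Elsford at position 4): ranking walks positions 4-3-2-5-6-1, expanding outward from the peak — single-peaked.
Group 4 (peak Marwick at position 3): ranking walks positions 3-2-1-4-5-6, expanding outward from the peak — single-peaked.
Group 1 violates single-peakedness, so the profile is not single-peaked on this axis.

no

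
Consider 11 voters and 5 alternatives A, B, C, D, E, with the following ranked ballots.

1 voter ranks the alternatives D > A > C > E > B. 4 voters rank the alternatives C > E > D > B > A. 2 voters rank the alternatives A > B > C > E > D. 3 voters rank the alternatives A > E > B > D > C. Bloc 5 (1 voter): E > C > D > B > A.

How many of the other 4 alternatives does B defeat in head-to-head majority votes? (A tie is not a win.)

0

B against each rival (11 voters):
B vs A: B preferred on 4+1 = 5 ballots; A wins 6–5.
B–C: C 6–5.
B vs D: 5 to 6, D.
B vs E: 2 for B, 9 for E — E by 9–2.
B beats no one; loses to A, C, D, E — 0 pairwise wins.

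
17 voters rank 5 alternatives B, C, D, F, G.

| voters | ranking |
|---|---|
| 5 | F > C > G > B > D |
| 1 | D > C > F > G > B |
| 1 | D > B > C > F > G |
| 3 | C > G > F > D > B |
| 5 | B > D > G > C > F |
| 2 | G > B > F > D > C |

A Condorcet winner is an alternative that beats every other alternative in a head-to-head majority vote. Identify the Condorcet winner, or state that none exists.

Check each pair by majority over 17 ballots:
B–C: C 9–8.
B vs D: B, 12–5.
B vs F: F wins 9–8.
B vs G: G wins 11–6.
C vs D: D wins 9–8.
C–F: C 10–7.
C vs G: C, 10–7.
D–F: F 10–7.
D–G: G 10–7.
F–G: G 10–7.
No alternative is unbeaten: B loses to C; C loses to D; D loses to B; F loses to C; G loses to C. In particular B > D > C > B is a majority cycle — no Condorcet winner exists.

none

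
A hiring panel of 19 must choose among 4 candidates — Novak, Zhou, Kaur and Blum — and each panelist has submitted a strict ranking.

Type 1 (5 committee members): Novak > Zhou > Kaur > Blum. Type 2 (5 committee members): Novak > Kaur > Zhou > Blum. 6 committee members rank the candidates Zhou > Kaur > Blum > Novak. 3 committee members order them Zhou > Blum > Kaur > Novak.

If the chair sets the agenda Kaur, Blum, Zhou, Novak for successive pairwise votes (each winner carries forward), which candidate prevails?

Novak

Round 1: Kaur vs Blum — 16–3, Kaur advances.
Round 2: Kaur vs Zhou — 5–14, Zhou advances.
Round 3: Zhou vs Novak — 9–10, Novak advances.
Novak survives the agenda.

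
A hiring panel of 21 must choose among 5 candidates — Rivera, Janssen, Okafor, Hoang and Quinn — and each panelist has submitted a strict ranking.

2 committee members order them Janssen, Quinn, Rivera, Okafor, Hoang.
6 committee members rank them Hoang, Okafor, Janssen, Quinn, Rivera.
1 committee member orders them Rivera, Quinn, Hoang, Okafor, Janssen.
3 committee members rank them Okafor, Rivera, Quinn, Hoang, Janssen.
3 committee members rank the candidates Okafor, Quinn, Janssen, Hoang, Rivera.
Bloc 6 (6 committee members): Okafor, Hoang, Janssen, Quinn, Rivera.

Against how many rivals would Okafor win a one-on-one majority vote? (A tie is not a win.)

4

Okafor against each rival (21 committee members):
Okafor vs Rivera: 6+3+3+6 = 18 for Okafor, 3 for Rivera — Okafor by 18–3.
Okafor vs Janssen: 6+1+3+3+6 = 19 for Okafor, 2 for Janssen — Okafor by 19–2.
Okafor vs Hoang: Okafor, 14–7.
Okafor vs Quinn: 18 to 3, Okafor.
Okafor beats Rivera, Janssen, Hoang, Quinn — 4 pairwise wins.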